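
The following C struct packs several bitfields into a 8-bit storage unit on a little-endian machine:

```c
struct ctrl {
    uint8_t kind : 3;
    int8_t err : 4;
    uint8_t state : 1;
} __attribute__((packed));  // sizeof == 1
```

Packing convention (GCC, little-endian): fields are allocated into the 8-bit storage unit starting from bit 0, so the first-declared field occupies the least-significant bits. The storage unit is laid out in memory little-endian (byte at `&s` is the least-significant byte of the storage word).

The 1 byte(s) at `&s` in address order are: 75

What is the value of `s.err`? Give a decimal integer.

[0]=0x75 (little-endian) → word 0x75
kind:3 @ bit 0 → (0x75>>0)&0x7 = 0x5
err:4 @ bit 3 → (0x75>>3)&0xf = 0xe  ←
state:1 @ bit 7 → (0x75>>7)&0x1 = 0x0
err signed 4b, MSB=1: 14 - 16 = -2

-2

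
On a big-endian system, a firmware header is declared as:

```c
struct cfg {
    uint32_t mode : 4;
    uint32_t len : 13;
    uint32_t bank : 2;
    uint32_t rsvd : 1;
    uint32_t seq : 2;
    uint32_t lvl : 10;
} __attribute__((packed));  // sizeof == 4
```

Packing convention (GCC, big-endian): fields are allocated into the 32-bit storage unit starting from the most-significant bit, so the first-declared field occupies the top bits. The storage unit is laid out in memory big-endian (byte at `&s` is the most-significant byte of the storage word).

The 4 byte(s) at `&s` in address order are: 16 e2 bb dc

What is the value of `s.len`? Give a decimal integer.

[0]=0x16 [1]=0xe2 [2]=0xbb [3]=0xdc (big-endian) → word 0x16e2bbdc
mode [28+:4] = (word>>28) & 0xf = 1
len [15+:13] = (word>>15) & 0x1fff = 3525  ←
bank [13+:2] = (word>>13) & 0x3 = 1
rsvd [12+:1] = (word>>12) & 0x1 = 1
seq [10+:2] = (word>>10) & 0x3 = 2
lvl [0+:10] = (word>>0) & 0x3ff = 988

3525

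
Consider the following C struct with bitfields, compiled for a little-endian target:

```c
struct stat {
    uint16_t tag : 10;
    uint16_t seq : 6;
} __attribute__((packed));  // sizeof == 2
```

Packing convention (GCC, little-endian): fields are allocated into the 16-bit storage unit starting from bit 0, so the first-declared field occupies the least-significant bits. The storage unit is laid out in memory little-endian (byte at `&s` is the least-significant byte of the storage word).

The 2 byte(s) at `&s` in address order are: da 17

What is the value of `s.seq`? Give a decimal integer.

[0]=0xda [1]=0x17 (little-endian) → word 0x17da
tag [0+:10] = (word>>0) & 0x3ff = 986
seq [10+:6] = (word>>10) & 0x3f = 5  ←

5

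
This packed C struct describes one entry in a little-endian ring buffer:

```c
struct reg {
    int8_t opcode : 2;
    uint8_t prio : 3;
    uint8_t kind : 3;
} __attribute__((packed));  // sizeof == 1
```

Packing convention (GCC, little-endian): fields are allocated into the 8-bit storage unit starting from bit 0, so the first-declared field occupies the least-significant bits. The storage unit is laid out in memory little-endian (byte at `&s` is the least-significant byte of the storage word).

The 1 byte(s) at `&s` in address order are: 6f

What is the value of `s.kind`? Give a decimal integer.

[0]=0x6f (little-endian) → word 0x6f
opcode:2 @ bit 0 → (0x6f>>0)&0x3 = 0x3
prio:3 @ bit 2 → (0x6f>>2)&0x7 = 0x3
kind:3 @ bit 5 → (0x6f>>5)&0x7 = 0x3  ←

3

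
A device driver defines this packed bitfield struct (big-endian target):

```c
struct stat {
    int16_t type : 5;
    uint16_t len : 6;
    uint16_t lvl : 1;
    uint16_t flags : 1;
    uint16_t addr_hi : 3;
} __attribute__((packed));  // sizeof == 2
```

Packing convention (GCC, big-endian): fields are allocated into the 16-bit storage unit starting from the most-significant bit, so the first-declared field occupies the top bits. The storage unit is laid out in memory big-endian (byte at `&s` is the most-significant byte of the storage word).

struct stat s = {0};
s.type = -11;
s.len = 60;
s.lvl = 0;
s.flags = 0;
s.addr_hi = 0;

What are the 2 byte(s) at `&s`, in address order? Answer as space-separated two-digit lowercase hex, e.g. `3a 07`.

[11+:5] type=-11 & 0x1f = 0x15; word=0xa800
[5+:6] len=60 & 0x3f = 0x3c; word=0xaf80
[4+:1] lvl=0 & 0x1 = 0x0; word=0xaf80
[3+:1] flags=0 & 0x1 = 0x0; word=0xaf80
[0+:3] addr_hi=0 & 0x7 = 0x0; word=0xaf80
word = 0xaf80 → big-endian bytes:
  [0]=0xaf  [1]=0x80

af 80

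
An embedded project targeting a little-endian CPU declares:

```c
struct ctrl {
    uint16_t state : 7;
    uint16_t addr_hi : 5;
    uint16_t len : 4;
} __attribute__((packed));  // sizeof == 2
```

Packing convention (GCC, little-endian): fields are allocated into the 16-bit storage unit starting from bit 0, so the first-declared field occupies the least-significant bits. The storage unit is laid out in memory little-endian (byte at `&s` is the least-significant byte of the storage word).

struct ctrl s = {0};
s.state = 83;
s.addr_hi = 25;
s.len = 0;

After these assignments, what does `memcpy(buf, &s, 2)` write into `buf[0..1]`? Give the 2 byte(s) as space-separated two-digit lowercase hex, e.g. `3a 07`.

[0+:7] state=83 & 0x7f = 0x53; word=0x0053
[7+:5] addr_hi=25 & 0x1f = 0x19; word=0x0cd3
[12+:4] len=0 & 0xf = 0x0; word=0x0cd3
word = 0x0cd3 → little-endian bytes:
  [0]=0xd3  [1]=0x0c

d3 0c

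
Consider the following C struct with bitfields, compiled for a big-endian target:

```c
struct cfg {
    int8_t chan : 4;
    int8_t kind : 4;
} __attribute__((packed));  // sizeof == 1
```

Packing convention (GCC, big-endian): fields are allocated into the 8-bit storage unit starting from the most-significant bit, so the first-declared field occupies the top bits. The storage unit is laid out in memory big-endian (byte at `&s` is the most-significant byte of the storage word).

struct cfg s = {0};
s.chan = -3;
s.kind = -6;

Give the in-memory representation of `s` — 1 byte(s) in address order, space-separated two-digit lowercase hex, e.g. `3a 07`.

chan:4 = -3 → 0xd << 4 → word 0xd0
kind:4 = -6 → 0xa << 0 → word 0xda
word = 0xda → big-endian bytes:
  [0]=0xda

da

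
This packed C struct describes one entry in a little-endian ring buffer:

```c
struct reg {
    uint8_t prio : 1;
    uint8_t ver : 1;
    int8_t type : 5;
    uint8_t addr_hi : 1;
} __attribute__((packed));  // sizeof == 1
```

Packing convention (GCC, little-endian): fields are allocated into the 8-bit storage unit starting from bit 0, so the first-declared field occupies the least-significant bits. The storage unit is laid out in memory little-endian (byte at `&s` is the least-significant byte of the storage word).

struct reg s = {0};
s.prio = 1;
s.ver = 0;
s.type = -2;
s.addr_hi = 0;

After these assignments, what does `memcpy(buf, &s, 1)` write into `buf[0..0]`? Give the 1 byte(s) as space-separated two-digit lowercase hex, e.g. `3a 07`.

prio:1 = 1 → 0x1 << 0 → word 0x01
ver:1 = 0 → 0x0 << 1 → word 0x01
type:5 = -2 → 0x1e << 2 → word 0x79
addr_hi:1 = 0 → 0x0 << 7 → word 0x79
word = 0x79 → little-endian bytes:
  [0]=0x79

79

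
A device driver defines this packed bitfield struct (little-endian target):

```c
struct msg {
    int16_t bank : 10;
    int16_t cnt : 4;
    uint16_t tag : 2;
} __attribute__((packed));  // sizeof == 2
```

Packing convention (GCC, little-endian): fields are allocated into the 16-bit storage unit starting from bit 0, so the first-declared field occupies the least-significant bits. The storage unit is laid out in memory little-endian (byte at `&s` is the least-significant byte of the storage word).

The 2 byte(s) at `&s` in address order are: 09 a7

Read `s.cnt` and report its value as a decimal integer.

-7

[0]=0x09 [1]=0xa7 (little-endian) → word 0xa709
bank:10 @ bit 0 → (0xa709>>0)&0x3ff = 0x309
cnt:4 @ bit 10 → (0xa709>>10)&0xf = 0x9  ←
tag:2 @ bit 14 → (0xa709>>14)&0x3 = 0x2
cnt signed 4b, MSB=1: 9 - 16 = -7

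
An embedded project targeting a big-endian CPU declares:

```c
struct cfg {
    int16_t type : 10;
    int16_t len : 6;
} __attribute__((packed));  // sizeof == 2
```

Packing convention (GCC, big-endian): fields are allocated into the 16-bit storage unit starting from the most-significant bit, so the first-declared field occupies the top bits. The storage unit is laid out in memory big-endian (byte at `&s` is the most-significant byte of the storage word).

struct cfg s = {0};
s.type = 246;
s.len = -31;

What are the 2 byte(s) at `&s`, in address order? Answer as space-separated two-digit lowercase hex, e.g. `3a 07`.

3d a1

type (10b) val=246 bits=0xf6 at bit 6: 0x3d80
len (6b) val=-31 bits=0x21 at bit 0: 0x3da1
word = 0x3da1 → big-endian bytes:
  [0]=0x3d  [1]=0xa1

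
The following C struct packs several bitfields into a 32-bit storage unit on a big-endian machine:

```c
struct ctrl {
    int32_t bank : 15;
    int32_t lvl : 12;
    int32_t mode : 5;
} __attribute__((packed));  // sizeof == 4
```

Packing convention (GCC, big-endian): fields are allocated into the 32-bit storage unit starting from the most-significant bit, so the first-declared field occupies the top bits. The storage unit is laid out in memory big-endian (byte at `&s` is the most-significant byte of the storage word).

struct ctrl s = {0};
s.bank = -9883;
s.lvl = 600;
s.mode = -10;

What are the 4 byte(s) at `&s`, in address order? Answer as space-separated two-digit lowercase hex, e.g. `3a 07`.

[17+:15] bank=-9883 & 0x7fff = 0x5965; word=0xb2ca0000
[5+:12] lvl=600 & 0xfff = 0x258; word=0xb2ca4b00
[0+:5] mode=-10 & 0x1f = 0x16; word=0xb2ca4b16
word = 0xb2ca4b16 → big-endian bytes:
  [0]=0xb2  [1]=0xca  [2]=0x4b  [3]=0x16

b2 ca 4b 16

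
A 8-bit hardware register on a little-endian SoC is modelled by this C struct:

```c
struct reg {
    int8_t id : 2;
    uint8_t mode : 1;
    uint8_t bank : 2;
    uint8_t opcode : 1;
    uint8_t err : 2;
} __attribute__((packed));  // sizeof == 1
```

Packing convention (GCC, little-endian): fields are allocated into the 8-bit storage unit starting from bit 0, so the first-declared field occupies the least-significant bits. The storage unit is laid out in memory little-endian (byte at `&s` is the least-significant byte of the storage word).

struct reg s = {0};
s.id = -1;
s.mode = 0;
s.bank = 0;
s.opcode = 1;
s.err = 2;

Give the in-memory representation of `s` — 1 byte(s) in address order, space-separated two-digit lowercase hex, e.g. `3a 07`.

id (2b) val=-1 bits=0x3 at bit 0: 0x03
mode (1b) val=0 bits=0x0 at bit 2: 0x03
bank (2b) val=0 bits=0x0 at bit 3: 0x03
opcode (1b) val=1 bits=0x1 at bit 5: 0x23
err (2b) val=2 bits=0x2 at bit 6: 0xa3
word = 0xa3 → little-endian bytes:
  [0]=0xa3

a3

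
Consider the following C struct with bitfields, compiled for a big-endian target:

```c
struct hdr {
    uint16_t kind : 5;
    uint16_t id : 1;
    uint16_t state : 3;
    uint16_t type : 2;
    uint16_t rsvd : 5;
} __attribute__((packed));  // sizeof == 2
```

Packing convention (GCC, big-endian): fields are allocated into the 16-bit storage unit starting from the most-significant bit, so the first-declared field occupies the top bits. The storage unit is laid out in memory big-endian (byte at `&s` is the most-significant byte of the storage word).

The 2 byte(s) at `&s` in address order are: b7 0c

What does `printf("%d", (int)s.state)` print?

[0]=0xb7 [1]=0x0c (big-endian) → word 0xb70c
kind:5 @ bit 11 → (0xb70c>>11)&0x1f = 0x16
id:1 @ bit 10 → (0xb70c>>10)&0x1 = 0x1
state:3 @ bit 7 → (0xb70c>>7)&0x7 = 0x6  ←
type:2 @ bit 5 → (0xb70c>>5)&0x3 = 0x0
rsvd:5 @ bit 0 → (0xb70c>>0)&0x1f = 0xc

6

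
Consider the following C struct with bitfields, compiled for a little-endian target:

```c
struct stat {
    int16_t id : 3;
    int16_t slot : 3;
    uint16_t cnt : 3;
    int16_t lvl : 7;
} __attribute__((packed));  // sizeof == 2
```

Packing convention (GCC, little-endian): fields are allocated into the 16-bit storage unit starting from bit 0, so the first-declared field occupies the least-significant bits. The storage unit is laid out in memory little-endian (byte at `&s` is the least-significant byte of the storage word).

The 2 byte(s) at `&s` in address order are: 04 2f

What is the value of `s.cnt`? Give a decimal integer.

4

[0]=0x04 [1]=0x2f (little-endian) → word 0x2f04
id [0+:3] = (word>>0) & 0x7 = 4
slot [3+:3] = (word>>3) & 0x7 = 0
cnt [6+:3] = (word>>6) & 0x7 = 4  ←
lvl [9+:7] = (word>>9) & 0x7f = 23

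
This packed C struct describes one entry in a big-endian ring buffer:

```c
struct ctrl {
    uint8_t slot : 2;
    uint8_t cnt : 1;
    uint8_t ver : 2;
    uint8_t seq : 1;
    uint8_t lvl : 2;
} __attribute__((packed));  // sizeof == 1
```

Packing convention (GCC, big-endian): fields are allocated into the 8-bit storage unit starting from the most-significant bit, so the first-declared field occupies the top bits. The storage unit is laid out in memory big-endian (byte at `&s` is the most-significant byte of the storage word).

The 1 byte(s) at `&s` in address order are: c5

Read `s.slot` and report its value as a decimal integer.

3

[0]=0xc5 (big-endian) → word 0xc5
slot:2 @ bit 6 → (0xc5>>6)&0x3 = 0x3  ←
cnt:1 @ bit 5 → (0xc5>>5)&0x1 = 0x0
ver:2 @ bit 3 → (0xc5>>3)&0x3 = 0x0
seq:1 @ bit 2 → (0xc5>>2)&0x1 = 0x1
lvl:2 @ bit 0 → (0xc5>>0)&0x3 = 0x1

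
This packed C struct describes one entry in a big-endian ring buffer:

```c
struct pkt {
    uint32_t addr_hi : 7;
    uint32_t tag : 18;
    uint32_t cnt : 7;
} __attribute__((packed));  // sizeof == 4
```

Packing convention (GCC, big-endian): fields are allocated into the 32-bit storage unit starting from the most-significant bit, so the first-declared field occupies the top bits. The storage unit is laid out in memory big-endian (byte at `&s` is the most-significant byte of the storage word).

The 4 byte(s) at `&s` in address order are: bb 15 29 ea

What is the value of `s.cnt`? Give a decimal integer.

[0]=0xbb [1]=0x15 [2]=0x29 [3]=0xea (big-endian) → word 0xbb1529ea
addr_hi [25+:7] = (word>>25) & 0x7f = 93
tag [7+:18] = (word>>7) & 0x3ffff = 141907
cnt [0+:7] = (word>>0) & 0x7f = 106  ←

106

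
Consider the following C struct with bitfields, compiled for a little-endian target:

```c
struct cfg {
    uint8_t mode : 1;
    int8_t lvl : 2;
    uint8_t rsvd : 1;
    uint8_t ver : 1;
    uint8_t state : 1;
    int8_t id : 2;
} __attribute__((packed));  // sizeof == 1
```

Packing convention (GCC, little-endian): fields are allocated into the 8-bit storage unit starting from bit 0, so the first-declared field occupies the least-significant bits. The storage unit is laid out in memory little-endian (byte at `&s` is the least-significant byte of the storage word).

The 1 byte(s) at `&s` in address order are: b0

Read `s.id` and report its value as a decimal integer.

-2

[0]=0xb0 (little-endian) → word 0xb0
mode [0+:1] = (word>>0) & 0x1 = 0
lvl [1+:2] = (word>>1) & 0x3 = 0
rsvd [3+:1] = (word>>3) & 0x1 = 0
ver [4+:1] = (word>>4) & 0x1 = 1
state [5+:1] = (word>>5) & 0x1 = 1
id [6+:2] = (word>>6) & 0x3 = 2  ←
id signed 2b, MSB=1: 2 - 4 = -2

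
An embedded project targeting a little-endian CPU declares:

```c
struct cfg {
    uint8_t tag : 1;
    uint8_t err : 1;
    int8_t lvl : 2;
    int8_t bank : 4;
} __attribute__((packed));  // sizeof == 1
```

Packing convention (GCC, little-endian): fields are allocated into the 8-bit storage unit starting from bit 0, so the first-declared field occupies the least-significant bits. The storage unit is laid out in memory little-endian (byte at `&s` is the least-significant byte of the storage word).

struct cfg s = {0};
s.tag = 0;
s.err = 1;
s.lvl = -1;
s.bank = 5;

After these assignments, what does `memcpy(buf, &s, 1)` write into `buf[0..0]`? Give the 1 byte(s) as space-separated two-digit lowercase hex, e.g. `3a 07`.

[0+:1] tag=0 & 0x1 = 0x0; word=0x00
[1+:1] err=1 & 0x1 = 0x1; word=0x02
[2+:2] lvl=-1 & 0x3 = 0x3; word=0x0e
[4+:4] bank=5 & 0xf = 0x5; word=0x5e
word = 0x5e → little-endian bytes:
  [0]=0x5e

5e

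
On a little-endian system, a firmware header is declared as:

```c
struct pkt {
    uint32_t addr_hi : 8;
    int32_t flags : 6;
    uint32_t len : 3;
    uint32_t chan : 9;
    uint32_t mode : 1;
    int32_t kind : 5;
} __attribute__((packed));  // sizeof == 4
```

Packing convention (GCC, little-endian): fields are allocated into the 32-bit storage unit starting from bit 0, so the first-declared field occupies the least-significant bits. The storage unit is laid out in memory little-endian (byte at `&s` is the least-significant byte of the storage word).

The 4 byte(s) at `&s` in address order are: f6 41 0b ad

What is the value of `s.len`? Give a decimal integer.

5

[0]=0xf6 [1]=0x41 [2]=0x0b [3]=0xad (little-endian) → word 0xad0b41f6
addr_hi [0+:8] = (word>>0) & 0xff = 246
flags [8+:6] = (word>>8) & 0x3f = 1
len [14+:3] = (word>>14) & 0x7 = 5  ←
chan [17+:9] = (word>>17) & 0x1ff = 133
mode [26+:1] = (word>>26) & 0x1 = 1
kind [27+:5] = (word>>27) & 0x1f = 21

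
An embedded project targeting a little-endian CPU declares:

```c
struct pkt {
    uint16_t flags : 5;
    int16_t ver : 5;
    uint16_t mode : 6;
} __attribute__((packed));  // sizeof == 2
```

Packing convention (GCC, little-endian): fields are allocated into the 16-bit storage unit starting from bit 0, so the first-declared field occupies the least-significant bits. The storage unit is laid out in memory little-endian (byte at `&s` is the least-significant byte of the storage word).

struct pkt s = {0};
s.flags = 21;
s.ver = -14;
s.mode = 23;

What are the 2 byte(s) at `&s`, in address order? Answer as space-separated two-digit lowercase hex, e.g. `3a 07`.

55 5e

flags:5 = 21 → 0x15 << 0 → word 0x0015
ver:5 = -14 → 0x12 << 5 → word 0x0255
mode:6 = 23 → 0x17 << 10 → word 0x5e55
word = 0x5e55 → little-endian bytes:
  [0]=0x55  [1]=0x5e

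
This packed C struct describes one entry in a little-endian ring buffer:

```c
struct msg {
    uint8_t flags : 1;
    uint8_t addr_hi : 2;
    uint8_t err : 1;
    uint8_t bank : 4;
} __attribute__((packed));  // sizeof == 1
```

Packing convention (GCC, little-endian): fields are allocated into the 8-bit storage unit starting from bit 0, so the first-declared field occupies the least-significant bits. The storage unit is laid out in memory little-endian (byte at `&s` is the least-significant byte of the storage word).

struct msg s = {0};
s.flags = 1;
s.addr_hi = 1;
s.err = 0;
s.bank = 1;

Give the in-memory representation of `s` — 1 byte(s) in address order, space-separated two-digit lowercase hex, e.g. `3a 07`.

13

[0+:1] flags=1 & 0x1 = 0x1; word=0x01
[1+:2] addr_hi=1 & 0x3 = 0x1; word=0x03
[3+:1] err=0 & 0x1 = 0x0; word=0x03
[4+:4] bank=1 & 0xf = 0x1; word=0x13
word = 0x13 → little-endian bytes:
  [0]=0x13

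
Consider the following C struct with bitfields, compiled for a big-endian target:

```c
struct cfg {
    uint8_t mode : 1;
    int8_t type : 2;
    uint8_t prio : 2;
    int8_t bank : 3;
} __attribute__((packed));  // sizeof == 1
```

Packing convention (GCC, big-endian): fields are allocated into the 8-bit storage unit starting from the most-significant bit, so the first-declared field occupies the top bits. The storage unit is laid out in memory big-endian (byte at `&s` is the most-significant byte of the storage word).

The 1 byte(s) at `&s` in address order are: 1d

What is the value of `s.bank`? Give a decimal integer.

-3

[0]=0x1d (big-endian) → word 0x1d
mode:1 @ bit 7 → (0x1d>>7)&0x1 = 0x0
type:2 @ bit 5 → (0x1d>>5)&0x3 = 0x0
prio:2 @ bit 3 → (0x1d>>3)&0x3 = 0x3
bank:3 @ bit 0 → (0x1d>>0)&0x7 = 0x5  ←
bank signed 3b, MSB=1: 5 - 8 = -3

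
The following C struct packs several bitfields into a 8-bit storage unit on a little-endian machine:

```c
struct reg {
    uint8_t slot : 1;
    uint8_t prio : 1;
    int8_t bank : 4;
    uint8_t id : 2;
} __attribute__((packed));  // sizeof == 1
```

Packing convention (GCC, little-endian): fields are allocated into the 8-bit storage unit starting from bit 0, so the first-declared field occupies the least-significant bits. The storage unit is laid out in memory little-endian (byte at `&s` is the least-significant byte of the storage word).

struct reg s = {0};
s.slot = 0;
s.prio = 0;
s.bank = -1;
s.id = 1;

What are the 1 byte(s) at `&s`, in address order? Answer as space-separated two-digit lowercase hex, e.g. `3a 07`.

7c

slot:1 = 0 → 0x0 << 0 → word 0x00
prio:1 = 0 → 0x0 << 1 → word 0x00
bank:4 = -1 → 0xf << 2 → word 0x3c
id:2 = 1 → 0x1 << 6 → word 0x7c
word = 0x7c → little-endian bytes:
  [0]=0x7c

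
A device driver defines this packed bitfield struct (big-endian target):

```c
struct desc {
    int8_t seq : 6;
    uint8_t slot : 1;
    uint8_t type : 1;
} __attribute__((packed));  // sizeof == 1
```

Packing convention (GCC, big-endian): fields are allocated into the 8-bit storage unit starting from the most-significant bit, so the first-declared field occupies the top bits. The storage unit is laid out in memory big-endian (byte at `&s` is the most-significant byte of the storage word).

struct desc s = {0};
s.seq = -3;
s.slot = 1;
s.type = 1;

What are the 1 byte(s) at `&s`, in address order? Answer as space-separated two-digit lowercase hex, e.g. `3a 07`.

seq:6 = -3 → 0x3d << 2 → word 0xf4
slot:1 = 1 → 0x1 << 1 → word 0xf6
type:1 = 1 → 0x1 << 0 → word 0xf7
word = 0xf7 → big-endian bytes:
  [0]=0xf7

f7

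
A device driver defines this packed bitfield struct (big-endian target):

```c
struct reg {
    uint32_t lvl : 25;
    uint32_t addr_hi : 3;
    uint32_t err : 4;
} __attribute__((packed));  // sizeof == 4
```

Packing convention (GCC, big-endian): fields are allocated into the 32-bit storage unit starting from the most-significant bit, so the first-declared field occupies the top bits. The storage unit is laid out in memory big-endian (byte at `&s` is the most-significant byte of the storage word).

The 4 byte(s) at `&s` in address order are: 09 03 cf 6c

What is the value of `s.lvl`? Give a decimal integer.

[0]=0x09 [1]=0x03 [2]=0xcf [3]=0x6c (big-endian) → word 0x0903cf6c
lvl [7+:25] = (word>>7) & 0x1ffffff = 1181598  ←
addr_hi [4+:3] = (word>>4) & 0x7 = 6
err [0+:4] = (word>>0) & 0xf = 12

1181598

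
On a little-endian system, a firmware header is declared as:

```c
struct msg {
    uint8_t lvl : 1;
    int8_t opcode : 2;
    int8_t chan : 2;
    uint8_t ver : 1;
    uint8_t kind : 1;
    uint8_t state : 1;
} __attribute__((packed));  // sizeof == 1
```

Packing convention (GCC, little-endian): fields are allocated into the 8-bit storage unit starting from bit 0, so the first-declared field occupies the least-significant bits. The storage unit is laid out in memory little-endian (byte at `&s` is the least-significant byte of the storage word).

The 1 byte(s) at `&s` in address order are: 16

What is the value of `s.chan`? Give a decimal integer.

-2

[0]=0x16 (little-endian) → word 0x16
lvl:1 @ bit 0 → (0x16>>0)&0x1 = 0x0
opcode:2 @ bit 1 → (0x16>>1)&0x3 = 0x3
chan:2 @ bit 3 → (0x16>>3)&0x3 = 0x2  ←
ver:1 @ bit 5 → (0x16>>5)&0x1 = 0x0
kind:1 @ bit 6 → (0x16>>6)&0x1 = 0x0
state:1 @ bit 7 → (0x16>>7)&0x1 = 0x0
chan signed 2b, MSB=1: 2 - 4 = -2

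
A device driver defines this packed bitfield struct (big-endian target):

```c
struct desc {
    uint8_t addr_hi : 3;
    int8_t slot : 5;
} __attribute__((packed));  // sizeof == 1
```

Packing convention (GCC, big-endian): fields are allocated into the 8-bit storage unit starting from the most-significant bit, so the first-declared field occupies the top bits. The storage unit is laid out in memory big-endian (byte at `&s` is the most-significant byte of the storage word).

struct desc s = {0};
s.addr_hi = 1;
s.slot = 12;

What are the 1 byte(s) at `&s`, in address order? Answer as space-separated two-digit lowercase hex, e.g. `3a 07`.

[5+:3] addr_hi=1 & 0x7 = 0x1; word=0x20
[0+:5] slot=12 & 0x1f = 0xc; word=0x2c
word = 0x2c → big-endian bytes:
  [0]=0x2c

2c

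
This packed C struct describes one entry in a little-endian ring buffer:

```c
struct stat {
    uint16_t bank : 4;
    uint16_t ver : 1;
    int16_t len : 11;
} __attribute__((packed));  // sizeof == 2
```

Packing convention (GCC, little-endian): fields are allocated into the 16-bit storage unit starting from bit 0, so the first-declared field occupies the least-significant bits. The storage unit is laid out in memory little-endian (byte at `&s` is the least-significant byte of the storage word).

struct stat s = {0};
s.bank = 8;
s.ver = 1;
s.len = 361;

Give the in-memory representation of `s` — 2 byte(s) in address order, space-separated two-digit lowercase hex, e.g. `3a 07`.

bank:4 = 8 → 0x8 << 0 → word 0x0008
ver:1 = 1 → 0x1 << 4 → word 0x0018
len:11 = 361 → 0x169 << 5 → word 0x2d38
word = 0x2d38 → little-endian bytes:
  [0]=0x38  [1]=0x2d

38 2d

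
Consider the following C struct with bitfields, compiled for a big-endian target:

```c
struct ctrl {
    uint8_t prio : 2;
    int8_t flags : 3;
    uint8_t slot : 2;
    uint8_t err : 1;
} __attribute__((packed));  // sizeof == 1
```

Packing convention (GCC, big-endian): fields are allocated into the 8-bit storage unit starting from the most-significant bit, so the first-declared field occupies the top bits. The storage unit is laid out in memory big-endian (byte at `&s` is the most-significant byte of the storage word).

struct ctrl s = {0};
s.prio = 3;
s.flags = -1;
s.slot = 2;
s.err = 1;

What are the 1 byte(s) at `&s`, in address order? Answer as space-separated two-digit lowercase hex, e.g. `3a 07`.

prio (2b) val=3 bits=0x3 at bit 6: 0xc0
flags (3b) val=-1 bits=0x7 at bit 3: 0xf8
slot (2b) val=2 bits=0x2 at bit 1: 0xfc
err (1b) val=1 bits=0x1 at bit 0: 0xfd
word = 0xfd → big-endian bytes:
  [0]=0xfd

fd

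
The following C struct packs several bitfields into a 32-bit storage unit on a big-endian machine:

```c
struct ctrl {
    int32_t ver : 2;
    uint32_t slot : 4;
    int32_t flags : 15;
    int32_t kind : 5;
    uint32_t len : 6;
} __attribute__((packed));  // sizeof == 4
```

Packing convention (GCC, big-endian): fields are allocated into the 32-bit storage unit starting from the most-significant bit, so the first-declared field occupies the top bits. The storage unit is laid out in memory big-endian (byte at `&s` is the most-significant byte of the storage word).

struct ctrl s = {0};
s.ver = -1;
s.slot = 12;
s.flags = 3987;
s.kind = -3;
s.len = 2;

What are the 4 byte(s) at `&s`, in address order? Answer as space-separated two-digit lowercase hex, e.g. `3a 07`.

ver (2b) val=-1 bits=0x3 at bit 30: 0xc0000000
slot (4b) val=12 bits=0xc at bit 26: 0xf0000000
flags (15b) val=3987 bits=0xf93 at bit 11: 0xf07c9800
kind (5b) val=-3 bits=0x1d at bit 6: 0xf07c9f40
len (6b) val=2 bits=0x2 at bit 0: 0xf07c9f42
word = 0xf07c9f42 → big-endian bytes:
  [0]=0xf0  [1]=0x7c  [2]=0x9f  [3]=0x42

f0 7c 9f 42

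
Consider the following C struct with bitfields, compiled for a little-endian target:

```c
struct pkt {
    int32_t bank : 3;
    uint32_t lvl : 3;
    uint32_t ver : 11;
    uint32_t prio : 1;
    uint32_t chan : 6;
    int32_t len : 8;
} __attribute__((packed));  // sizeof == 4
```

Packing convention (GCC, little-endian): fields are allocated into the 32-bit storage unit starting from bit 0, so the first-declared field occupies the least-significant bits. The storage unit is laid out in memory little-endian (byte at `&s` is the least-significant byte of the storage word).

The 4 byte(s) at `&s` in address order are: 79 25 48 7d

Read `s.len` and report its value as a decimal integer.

[0]=0x79 [1]=0x25 [2]=0x48 [3]=0x7d (little-endian) → word 0x7d482579
bank [0+:3] = (word>>0) & 0x7 = 1
lvl [3+:3] = (word>>3) & 0x7 = 7
ver [6+:11] = (word>>6) & 0x7ff = 149
prio [17+:1] = (word>>17) & 0x1 = 0
chan [18+:6] = (word>>18) & 0x3f = 18
len [24+:8] = (word>>24) & 0xff = 125  ←
len signed 8b, MSB=0: value = 125

125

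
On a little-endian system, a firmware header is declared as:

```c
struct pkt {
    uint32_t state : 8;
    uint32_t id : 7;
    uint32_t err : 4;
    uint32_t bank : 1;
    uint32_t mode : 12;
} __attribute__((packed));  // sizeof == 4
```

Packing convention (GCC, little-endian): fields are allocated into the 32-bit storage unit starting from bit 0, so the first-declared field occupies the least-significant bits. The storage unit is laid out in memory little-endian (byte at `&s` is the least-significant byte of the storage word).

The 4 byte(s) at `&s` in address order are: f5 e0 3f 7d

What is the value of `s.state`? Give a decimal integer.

[0]=0xf5 [1]=0xe0 [2]=0x3f [3]=0x7d (little-endian) → word 0x7d3fe0f5
state:8 @ bit 0 → (0x7d3fe0f5>>0)&0xff = 0xf5  ←
id:7 @ bit 8 → (0x7d3fe0f5>>8)&0x7f = 0x60
err:4 @ bit 15 → (0x7d3fe0f5>>15)&0xf = 0xf
bank:1 @ bit 19 → (0x7d3fe0f5>>19)&0x1 = 0x1
mode:12 @ bit 20 → (0x7d3fe0f5>>20)&0xfff = 0x7d3

245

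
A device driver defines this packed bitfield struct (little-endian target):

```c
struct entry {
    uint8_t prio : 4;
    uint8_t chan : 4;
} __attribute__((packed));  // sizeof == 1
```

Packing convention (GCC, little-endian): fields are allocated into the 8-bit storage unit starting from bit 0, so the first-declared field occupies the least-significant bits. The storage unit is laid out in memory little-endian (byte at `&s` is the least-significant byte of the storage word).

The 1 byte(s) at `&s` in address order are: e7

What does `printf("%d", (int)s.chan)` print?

[0]=0xe7 (little-endian) → word 0xe7
prio [0+:4] = (word>>0) & 0xf = 7
chan [4+:4] = (word>>4) & 0xf = 14  ←

14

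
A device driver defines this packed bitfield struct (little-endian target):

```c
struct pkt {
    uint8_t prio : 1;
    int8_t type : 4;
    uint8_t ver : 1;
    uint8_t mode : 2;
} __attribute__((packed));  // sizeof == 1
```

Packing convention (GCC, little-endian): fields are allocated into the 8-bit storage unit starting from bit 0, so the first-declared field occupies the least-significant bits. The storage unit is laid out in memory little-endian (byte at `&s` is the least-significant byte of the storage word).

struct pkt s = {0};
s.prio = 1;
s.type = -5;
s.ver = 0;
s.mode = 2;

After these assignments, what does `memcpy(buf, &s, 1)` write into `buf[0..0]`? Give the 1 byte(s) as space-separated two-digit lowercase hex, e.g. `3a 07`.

97

prio (1b) val=1 bits=0x1 at bit 0: 0x01
type (4b) val=-5 bits=0xb at bit 1: 0x17
ver (1b) val=0 bits=0x0 at bit 5: 0x17
mode (2b) val=2 bits=0x2 at bit 6: 0x97
word = 0x97 → little-endian bytes:
  [0]=0x97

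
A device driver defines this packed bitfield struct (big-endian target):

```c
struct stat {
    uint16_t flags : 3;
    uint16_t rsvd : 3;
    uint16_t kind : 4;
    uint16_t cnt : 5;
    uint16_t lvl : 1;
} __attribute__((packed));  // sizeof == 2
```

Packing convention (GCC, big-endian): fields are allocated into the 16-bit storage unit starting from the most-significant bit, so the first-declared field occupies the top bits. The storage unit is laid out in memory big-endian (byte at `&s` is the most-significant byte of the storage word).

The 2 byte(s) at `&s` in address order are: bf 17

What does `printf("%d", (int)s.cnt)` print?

11

[0]=0xbf [1]=0x17 (big-endian) → word 0xbf17
flags [13+:3] = (word>>13) & 0x7 = 5
rsvd [10+:3] = (word>>10) & 0x7 = 7
kind [6+:4] = (word>>6) & 0xf = 12
cnt [1+:5] = (word>>1) & 0x1f = 11  ←
lvl [0+:1] = (word>>0) & 0x1 = 1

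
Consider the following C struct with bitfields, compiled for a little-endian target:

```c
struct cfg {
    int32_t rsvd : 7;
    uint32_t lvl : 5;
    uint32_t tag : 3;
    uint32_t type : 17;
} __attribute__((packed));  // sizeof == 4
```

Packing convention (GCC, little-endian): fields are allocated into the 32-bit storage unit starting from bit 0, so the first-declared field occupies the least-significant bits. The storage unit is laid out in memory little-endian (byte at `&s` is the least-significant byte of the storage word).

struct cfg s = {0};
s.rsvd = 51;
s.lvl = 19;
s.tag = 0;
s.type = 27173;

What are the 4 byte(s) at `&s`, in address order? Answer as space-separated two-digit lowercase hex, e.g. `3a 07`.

b3 89 12 35

rsvd:7 = 51 → 0x33 << 0 → word 0x00000033
lvl:5 = 19 → 0x13 << 7 → word 0x000009b3
tag:3 = 0 → 0x0 << 12 → word 0x000009b3
type:17 = 27173 → 0x6a25 << 15 → word 0x351289b3
word = 0x351289b3 → little-endian bytes:
  [0]=0xb3  [1]=0x89  [2]=0x12  [3]=0x35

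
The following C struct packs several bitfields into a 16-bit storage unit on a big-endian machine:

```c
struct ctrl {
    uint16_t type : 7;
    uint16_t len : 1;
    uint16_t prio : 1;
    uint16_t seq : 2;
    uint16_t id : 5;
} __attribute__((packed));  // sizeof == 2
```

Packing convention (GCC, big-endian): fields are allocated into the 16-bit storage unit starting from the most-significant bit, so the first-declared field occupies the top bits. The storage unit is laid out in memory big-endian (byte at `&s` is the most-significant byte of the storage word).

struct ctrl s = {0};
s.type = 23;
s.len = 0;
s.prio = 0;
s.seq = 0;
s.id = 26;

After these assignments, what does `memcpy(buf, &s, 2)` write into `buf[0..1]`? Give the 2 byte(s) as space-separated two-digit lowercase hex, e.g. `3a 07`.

2e 1a

type:7 = 23 → 0x17 << 9 → word 0x2e00
len:1 = 0 → 0x0 << 8 → word 0x2e00
prio:1 = 0 → 0x0 << 7 → word 0x2e00
seq:2 = 0 → 0x0 << 5 → word 0x2e00
id:5 = 26 → 0x1a << 0 → word 0x2e1a
word = 0x2e1a → big-endian bytes:
  [0]=0x2e  [1]=0x1a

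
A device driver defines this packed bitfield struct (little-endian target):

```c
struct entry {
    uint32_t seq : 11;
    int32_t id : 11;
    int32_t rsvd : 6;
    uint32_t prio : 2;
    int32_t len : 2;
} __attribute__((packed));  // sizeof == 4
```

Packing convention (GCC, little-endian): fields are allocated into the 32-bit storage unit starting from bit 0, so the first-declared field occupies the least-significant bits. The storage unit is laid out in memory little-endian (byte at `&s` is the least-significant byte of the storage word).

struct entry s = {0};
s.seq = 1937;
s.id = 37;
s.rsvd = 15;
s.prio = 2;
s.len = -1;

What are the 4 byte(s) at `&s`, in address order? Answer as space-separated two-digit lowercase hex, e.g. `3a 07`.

91 2f c1 e3

[0+:11] seq=1937 & 0x7ff = 0x791; word=0x00000791
[11+:11] id=37 & 0x7ff = 0x25; word=0x00012f91
[22+:6] rsvd=15 & 0x3f = 0xf; word=0x03c12f91
[28+:2] prio=2 & 0x3 = 0x2; word=0x23c12f91
[30+:2] len=-1 & 0x3 = 0x3; word=0xe3c12f91
word = 0xe3c12f91 → little-endian bytes:
  [0]=0x91  [1]=0x2f  [2]=0xc1  [3]=0xe3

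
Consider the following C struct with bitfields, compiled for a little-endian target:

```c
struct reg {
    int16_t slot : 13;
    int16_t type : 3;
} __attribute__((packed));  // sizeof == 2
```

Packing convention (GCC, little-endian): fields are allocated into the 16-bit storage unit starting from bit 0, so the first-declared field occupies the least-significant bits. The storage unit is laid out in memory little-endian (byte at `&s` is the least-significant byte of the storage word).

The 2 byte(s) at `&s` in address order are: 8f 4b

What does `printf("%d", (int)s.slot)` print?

[0]=0x8f [1]=0x4b (little-endian) → word 0x4b8f
slot [0+:13] = (word>>0) & 0x1fff = 2959  ←
type [13+:3] = (word>>13) & 0x7 = 2
slot signed 13b, MSB=0: value = 2959

2959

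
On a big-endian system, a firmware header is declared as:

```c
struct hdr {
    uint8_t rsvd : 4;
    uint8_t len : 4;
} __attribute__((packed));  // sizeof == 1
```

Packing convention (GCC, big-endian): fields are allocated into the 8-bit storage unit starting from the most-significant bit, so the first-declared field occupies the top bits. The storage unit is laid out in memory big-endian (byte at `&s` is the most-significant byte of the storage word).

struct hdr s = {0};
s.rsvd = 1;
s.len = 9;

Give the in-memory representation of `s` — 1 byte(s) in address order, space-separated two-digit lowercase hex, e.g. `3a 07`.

rsvd (4b) val=1 bits=0x1 at bit 4: 0x10
len (4b) val=9 bits=0x9 at bit 0: 0x19
word = 0x19 → big-endian bytes:
  [0]=0x19

19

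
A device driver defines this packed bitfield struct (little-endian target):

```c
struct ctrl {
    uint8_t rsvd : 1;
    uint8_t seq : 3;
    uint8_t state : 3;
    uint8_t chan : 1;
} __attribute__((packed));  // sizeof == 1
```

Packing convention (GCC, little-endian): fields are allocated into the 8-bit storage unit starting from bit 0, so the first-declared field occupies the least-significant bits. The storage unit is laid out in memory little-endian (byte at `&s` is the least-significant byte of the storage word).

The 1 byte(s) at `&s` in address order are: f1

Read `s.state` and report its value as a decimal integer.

[0]=0xf1 (little-endian) → word 0xf1
rsvd:1 @ bit 0 → (0xf1>>0)&0x1 = 0x1
seq:3 @ bit 1 → (0xf1>>1)&0x7 = 0x0
state:3 @ bit 4 → (0xf1>>4)&0x7 = 0x7  ←
chan:1 @ bit 7 → (0xf1>>7)&0x1 = 0x1

7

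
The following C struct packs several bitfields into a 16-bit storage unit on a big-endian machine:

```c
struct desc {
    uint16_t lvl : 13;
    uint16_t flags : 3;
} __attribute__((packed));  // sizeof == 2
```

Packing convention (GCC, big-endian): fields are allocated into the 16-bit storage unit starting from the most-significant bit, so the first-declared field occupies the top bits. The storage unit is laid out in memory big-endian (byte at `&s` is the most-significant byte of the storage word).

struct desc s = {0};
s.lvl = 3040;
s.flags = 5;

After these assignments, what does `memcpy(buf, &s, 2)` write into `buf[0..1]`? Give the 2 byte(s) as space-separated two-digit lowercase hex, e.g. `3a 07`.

lvl:13 = 3040 → 0xbe0 << 3 → word 0x5f00
flags:3 = 5 → 0x5 << 0 → word 0x5f05
word = 0x5f05 → big-endian bytes:
  [0]=0x5f  [1]=0x05

5f 05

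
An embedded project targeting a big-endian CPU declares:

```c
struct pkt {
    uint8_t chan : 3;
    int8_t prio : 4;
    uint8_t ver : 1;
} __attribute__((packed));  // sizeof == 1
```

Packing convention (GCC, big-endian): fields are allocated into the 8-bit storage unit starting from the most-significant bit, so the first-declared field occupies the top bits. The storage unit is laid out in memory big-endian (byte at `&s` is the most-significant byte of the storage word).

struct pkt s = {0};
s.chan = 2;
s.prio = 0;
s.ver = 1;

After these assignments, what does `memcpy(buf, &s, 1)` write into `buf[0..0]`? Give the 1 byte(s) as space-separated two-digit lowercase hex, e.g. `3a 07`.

[5+:3] chan=2 & 0x7 = 0x2; word=0x40
[1+:4] prio=0 & 0xf = 0x0; word=0x40
[0+:1] ver=1 & 0x1 = 0x1; word=0x41
word = 0x41 → big-endian bytes:
  [0]=0x41

41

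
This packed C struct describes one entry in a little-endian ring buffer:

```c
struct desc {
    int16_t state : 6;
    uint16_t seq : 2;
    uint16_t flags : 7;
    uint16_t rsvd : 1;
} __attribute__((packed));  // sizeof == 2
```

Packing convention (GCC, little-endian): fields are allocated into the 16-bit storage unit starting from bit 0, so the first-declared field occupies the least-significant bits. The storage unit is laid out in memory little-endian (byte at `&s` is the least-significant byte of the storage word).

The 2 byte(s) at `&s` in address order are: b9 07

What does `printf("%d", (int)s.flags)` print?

7

[0]=0xb9 [1]=0x07 (little-endian) → word 0x07b9
state [0+:6] = (word>>0) & 0x3f = 57
seq [6+:2] = (word>>6) & 0x3 = 2
flags [8+:7] = (word>>8) & 0x7f = 7  ←
rsvd [15+:1] = (word>>15) & 0x1 = 0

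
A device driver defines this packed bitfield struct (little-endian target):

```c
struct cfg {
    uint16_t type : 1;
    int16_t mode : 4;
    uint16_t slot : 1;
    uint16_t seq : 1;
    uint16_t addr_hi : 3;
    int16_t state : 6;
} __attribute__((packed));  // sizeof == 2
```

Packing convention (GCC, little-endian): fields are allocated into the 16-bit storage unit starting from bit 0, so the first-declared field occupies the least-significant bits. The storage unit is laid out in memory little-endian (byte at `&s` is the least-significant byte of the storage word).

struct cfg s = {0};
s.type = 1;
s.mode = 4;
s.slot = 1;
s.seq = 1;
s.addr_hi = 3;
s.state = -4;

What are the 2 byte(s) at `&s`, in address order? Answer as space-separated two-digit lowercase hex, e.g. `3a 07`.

type (1b) val=1 bits=0x1 at bit 0: 0x0001
mode (4b) val=4 bits=0x4 at bit 1: 0x0009
slot (1b) val=1 bits=0x1 at bit 5: 0x0029
seq (1b) val=1 bits=0x1 at bit 6: 0x0069
addr_hi (3b) val=3 bits=0x3 at bit 7: 0x01e9
state (6b) val=-4 bits=0x3c at bit 10: 0xf1e9
word = 0xf1e9 → little-endian bytes:
  [0]=0xe9  [1]=0xf1

e9 f1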